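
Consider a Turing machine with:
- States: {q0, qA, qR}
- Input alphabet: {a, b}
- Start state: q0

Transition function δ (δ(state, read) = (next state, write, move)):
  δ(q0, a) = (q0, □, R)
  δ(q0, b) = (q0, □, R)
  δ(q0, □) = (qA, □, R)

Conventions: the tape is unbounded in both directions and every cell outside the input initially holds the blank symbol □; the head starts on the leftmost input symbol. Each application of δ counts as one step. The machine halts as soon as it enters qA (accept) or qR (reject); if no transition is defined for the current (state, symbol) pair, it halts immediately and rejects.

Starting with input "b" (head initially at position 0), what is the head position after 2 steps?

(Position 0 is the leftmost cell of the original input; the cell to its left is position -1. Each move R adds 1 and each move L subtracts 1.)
Step 0: [q0]b (head at position 0)
Step 1: δ(q0, b) = (q0, □, R)  ⊢  □[q0]□ (head at position 1)
Step 2: δ(q0, □) = (qA, □, R)  ⊢  □□[qA]□ (head at position 2)
Head position after 2 steps: 2

Final answer: Position 2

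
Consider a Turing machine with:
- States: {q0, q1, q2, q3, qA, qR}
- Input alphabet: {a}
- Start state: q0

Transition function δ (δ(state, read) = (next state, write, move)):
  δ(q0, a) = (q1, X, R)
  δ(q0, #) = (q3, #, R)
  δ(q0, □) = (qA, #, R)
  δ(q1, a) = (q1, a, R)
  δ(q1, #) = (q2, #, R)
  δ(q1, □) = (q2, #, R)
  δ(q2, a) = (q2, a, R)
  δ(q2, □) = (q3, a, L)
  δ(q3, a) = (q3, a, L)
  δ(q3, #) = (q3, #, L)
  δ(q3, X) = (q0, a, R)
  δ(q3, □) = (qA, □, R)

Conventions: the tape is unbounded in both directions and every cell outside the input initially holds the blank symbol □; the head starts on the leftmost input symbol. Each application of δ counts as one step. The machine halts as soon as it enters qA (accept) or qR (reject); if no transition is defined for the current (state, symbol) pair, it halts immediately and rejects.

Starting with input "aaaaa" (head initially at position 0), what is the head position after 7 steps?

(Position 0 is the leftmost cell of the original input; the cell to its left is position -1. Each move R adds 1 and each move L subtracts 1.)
Step 0: [q0]aaaaa (head at position 0)
Step 1: δ(q0, a) = (q1, X, R)  ⊢  X[q1]aaaa (head at position 1)
Step 2: δ(q1, a) = (q1, a, R)  ⊢  Xa[q1]aaa (head at position 2)
Step 3: δ(q1, a) = (q1, a, R)  ⊢  Xaa[q1]aa (head at position 3)
Step 4: δ(q1, a) = (q1, a, R)  ⊢  Xaaa[q1]a (head at position 4)
Step 5: δ(q1, a) = (q1, a, R)  ⊢  Xaaaa[q1]□ (head at position 5)
Step 6: δ(q1, □) = (q2, #, R)  ⊢  Xaaaa#[q2]□ (head at position 6)
Step 7: δ(q2, □) = (q3, a, L)  ⊢  Xaaaa[q3]#a (head at position 5)
Head position after 7 steps: 5

Final answer: Position 5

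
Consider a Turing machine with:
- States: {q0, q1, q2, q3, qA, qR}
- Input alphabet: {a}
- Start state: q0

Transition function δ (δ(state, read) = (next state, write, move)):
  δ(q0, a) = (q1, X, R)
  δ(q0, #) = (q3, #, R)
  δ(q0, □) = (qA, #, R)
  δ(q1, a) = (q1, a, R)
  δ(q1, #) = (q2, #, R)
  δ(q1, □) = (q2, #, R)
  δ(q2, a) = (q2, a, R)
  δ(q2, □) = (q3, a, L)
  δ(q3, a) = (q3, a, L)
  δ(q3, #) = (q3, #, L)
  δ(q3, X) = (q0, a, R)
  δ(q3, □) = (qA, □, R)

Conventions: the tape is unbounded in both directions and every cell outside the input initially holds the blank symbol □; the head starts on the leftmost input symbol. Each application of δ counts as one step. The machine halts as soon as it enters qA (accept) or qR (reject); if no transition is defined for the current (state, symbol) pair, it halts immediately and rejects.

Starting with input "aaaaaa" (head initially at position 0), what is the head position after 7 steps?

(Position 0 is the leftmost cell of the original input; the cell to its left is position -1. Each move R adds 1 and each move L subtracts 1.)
Step 0: [q0]aaaaaa (head at position 0)
Step 1: δ(q0, a) = (q1, X, R)  ⊢  X[q1]aaaaa (head at position 1)
Step 2: δ(q1, a) = (q1, a, R)  ⊢  Xa[q1]aaaa (head at position 2)
Step 3: δ(q1, a) = (q1, a, R)  ⊢  Xaa[q1]aaa (head at position 3)
Step 4: δ(q1, a) = (q1, a, R)  ⊢  Xaaa[q1]aa (head at position 4)
Step 5: δ(q1, a) = (q1, a, R)  ⊢  Xaaaa[q1]a (head at position 5)
Step 6: δ(q1, a) = (q1, a, R)  ⊢  Xaaaaa[q1]□ (head at position 6)
Step 7: δ(q1, □) = (q2, #, R)  ⊢  Xaaaaa#[q2]□ (head at position 7)
Head position after 7 steps: 7

Final answer: Position 7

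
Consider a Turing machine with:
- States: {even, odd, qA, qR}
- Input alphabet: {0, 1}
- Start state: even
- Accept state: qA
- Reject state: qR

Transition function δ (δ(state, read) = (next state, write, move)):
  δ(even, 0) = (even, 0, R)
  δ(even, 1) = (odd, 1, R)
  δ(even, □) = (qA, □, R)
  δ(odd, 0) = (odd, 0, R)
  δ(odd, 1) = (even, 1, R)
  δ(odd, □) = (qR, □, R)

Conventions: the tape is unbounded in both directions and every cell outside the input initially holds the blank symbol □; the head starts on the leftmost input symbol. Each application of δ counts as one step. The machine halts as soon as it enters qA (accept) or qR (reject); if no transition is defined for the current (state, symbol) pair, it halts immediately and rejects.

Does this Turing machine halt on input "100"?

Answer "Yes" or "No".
Step 0: [even]100 (head at position 0)
Step 1: δ(even, 1) = (odd, 1, R)  ⊢  1[odd]00 (head at position 1)
Step 2: δ(odd, 0) = (odd, 0, R)  ⊢  10[odd]0 (head at position 2)
Step 3: δ(odd, 0) = (odd, 0, R)  ⊢  100[odd]□ (head at position 3)
Step 4: δ(odd, □) = (qR, □, R)  ⊢  100□[qR]□ (head at position 4)
The machine is in qR, so it halts and rejects.
It halts after 4 steps.

Final answer: Yes - halts after 4 steps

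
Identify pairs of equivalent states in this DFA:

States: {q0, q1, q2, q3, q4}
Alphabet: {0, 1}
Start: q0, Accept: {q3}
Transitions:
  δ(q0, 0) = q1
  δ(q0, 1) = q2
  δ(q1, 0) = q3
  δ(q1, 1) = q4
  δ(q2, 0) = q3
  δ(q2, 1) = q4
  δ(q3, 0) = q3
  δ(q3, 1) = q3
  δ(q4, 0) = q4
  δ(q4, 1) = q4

Using the table-filling algorithm:
Round 0 – mark pairs where exactly one state is accepting: (q0,q3), (q1,q3), (q2,q3), (q3,q4)
Round 1 – newly marked: (q0,q1) [on 0: q1 vs q3, already marked]; (q0,q2) [on 0: q1 vs q3, already marked]; (q1,q4) [on 0: q3 vs q4, already marked]; (q2,q4) [on 0: q3 vs q4, already marked]
Round 2 – newly marked: (q0,q4) [on 0: q1 vs q4, already marked]
No further pairs can be marked.
(q1, q2) unmarked: δ(q1,0)=q3, δ(q2,0)=q3; δ(q1,1)=q4, δ(q2,1)=q4 → equivalent
Equivalent pairs: (q1, q2)

Final answer: Equivalent pairs: (q1, q2)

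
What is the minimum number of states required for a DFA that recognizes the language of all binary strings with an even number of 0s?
Language: binary strings with an even number of 0s
Lower bound (Myhill–Nerode): the prefixes ε, 0 are pairwise distinguishable:
  ε vs 0: suffix ε distinguishes them (ε has zero 0s (accepted), 0 has one 0 (rejected))
So any DFA needs at least 2 states.
Upper bound: a DFA with 2 states exists (one state per class above).
Minimum states: 2

Final answer: 2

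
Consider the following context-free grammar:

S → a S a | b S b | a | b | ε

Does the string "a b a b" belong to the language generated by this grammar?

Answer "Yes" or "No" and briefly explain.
Every production places the same symbol at both ends (or yields a single symbol / ε), so every derived string is a palindrome. a b a b reversed is b a b a ≠ a b a b, so it is not a palindrome and cannot be derived (already the first step fails: the string starts with a but ends with b, so neither S → a S a nor S → b S b fits).

Final answer: No - no valid derivation exists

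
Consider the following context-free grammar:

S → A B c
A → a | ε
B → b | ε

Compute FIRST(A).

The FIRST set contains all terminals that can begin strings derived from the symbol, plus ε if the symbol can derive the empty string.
A → a contributes a; A → ε makes A nullable, contributing ε. FIRST(A) = {a, ε}.

Final answer: {a, ε}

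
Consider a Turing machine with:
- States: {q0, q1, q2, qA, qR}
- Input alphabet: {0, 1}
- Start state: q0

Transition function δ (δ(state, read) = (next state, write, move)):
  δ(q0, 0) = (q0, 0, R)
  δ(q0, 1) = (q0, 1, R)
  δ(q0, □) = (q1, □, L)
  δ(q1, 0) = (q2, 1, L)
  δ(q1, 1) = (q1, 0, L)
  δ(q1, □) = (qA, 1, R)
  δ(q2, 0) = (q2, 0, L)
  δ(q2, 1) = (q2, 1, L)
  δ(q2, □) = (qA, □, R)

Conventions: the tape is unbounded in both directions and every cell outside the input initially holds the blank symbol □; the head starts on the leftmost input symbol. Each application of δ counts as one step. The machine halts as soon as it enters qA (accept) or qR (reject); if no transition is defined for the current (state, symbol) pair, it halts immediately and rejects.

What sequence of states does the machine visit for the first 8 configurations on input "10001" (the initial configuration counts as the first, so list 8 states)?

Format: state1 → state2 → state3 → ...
Step 0: [q0]10001 (head at position 0)
Step 1: δ(q0, 1) = (q0, 1, R)  ⊢  1[q0]0001 (head at position 1)
Step 2: δ(q0, 0) = (q0, 0, R)  ⊢  10[q0]001 (head at position 2)
Step 3: δ(q0, 0) = (q0, 0, R)  ⊢  100[q0]01 (head at position 3)
Step 4: δ(q0, 0) = (q0, 0, R)  ⊢  1000[q0]1 (head at position 4)
Step 5: δ(q0, 1) = (q0, 1, R)  ⊢  10001[q0]□ (head at position 5)
Step 6: δ(q0, □) = (q1, □, L)  ⊢  1000[q1]1□ (head at position 4)
Step 7: δ(q1, 1) = (q1, 0, L)  ⊢  100[q1]00□ (head at position 3)
Reading off the states of these 8 configurations: q0 → q0 → q0 → q0 → q0 → q0 → q1 → q1

Final answer: q0 → q0 → q0 → q0 → q0 → q0 → q1 → q1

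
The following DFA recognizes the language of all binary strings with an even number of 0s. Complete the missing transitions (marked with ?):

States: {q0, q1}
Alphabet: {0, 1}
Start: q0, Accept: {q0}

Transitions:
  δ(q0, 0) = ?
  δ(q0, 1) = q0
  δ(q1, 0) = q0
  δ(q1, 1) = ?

What each state remembers (consistent with the given transitions and accept states):
  q0: an even number of 0s has been read so far
  q1: an odd number of 0s has been read so far
Filling in the missing entries:
  δ(q0, 0): in q0 (an even number of 0s has been read so far), after reading 0 we have: an odd number of 0s has been read so far → q1
  δ(q1, 1): in q1 (an odd number of 0s has been read so far), after reading 1 we have: an odd number of 0s has been read so far → q1

Final answer: δ(q0, 0) = q1; δ(q1, 1) = q1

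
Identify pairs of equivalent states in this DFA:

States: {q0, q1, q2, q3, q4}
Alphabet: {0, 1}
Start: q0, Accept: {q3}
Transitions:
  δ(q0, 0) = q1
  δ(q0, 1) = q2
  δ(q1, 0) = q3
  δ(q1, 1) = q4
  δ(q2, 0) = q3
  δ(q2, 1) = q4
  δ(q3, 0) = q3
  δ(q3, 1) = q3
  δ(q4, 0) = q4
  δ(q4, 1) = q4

Using the table-filling algorithm:
Round 0 – mark pairs where exactly one state is accepting: (q0,q3), (q1,q3), (q2,q3), (q3,q4)
Round 1 – newly marked: (q0,q1) [on 0: q1 vs q3, already marked]; (q0,q2) [on 0: q1 vs q3, already marked]; (q1,q4) [on 0: q3 vs q4, already marked]; (q2,q4) [on 0: q3 vs q4, already marked]
Round 2 – newly marked: (q0,q4) [on 0: q1 vs q4, already marked]
No further pairs can be marked.
(q1, q2) unmarked: δ(q1,0)=q3, δ(q2,0)=q3; δ(q1,1)=q4, δ(q2,1)=q4 → equivalent
Equivalent pairs: (q1, q2)

Final answer: Equivalent pairs: (q1, q2)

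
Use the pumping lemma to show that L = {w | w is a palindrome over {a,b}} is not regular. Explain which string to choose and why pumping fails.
Language: L = {w | w is a palindrome over {a,b}} (strings that read the same forwards and backwards)
Step 1: Assume for contradiction that L is regular, with pumping length p.
Step 2: Choose s = a^p b a^p. Then s ∈ L (it reads the same forwards and backwards) and |s| ≥ p.
Step 3: Consider any decomposition s = xyz with |xy| ≤ p and |y| > 0. Since |xy| ≤ p and the first p symbols of s are all a's, y = a^k for some k with 1 ≤ k ≤ p.
Step 4: Pumping up (i = 2): xy²z = a^(p+k) b a^p. Its reverse is a^p b a^(p+k) ≠ a^(p+k) b a^p (the single b is no longer in the middle), so xy²z is not a palindrome and xy²z ∉ L.
This contradicts the pumping lemma, so L is not regular.

Final answer: Choose s = a^p b a^p. Since |xy| ≤ p, y = a^k with k ≥ 1. Then xy²z = a^(p+k) b a^p is not a palindrome, so ∉ L.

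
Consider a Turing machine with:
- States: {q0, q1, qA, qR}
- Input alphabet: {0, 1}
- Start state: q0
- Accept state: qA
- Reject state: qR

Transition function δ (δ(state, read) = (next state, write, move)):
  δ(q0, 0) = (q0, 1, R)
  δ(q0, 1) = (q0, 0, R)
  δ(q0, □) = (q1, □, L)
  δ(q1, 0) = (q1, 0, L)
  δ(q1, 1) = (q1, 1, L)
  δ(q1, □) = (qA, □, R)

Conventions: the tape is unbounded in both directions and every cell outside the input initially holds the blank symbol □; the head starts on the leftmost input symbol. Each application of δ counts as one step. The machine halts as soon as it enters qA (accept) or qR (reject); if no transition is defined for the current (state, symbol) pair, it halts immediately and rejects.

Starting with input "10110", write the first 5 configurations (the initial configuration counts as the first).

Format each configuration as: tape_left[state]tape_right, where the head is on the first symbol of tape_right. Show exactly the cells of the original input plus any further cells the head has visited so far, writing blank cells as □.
Step 0: [q0]10110 (head at position 0)
Step 1: δ(q0, 1) = (q0, 0, R)  ⊢  0[q0]0110 (head at position 1)
Step 2: δ(q0, 0) = (q0, 1, R)  ⊢  01[q0]110 (head at position 2)
Step 3: δ(q0, 1) = (q0, 0, R)  ⊢  010[q0]10 (head at position 3)
Step 4: δ(q0, 1) = (q0, 0, R)  ⊢  0100[q0]0 (head at position 4)

Final answer: [q0]10110 ⊢ 0[q0]0110 ⊢ 01[q0]110 ⊢ 010[q0]10 ⊢ 0100[q0]0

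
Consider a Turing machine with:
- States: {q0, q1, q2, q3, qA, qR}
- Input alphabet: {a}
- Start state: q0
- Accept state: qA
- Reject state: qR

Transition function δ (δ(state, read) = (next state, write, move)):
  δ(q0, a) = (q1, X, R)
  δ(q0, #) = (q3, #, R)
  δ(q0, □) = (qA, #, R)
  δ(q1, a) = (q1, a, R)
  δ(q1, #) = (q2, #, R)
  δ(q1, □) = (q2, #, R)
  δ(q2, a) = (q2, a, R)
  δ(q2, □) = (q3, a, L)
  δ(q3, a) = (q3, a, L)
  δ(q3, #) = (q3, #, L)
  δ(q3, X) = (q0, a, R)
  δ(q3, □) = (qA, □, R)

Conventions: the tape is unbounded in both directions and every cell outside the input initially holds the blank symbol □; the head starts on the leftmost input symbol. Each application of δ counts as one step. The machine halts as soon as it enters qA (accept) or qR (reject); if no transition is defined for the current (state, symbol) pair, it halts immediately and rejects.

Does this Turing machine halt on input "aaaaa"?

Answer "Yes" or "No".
Trace (configuration after each step, as tape_left[state]tape_right with head position):
Step 0: [q0]aaaaa (head at position 0)
Step 1: X[q1]aaaa (head 1)
Step 2: Xa[q1]aaa (head 2)
Step 3: Xaa[q1]aa (head 3)
Step 4: Xaaa[q1]a (head 4)
Step 5: Xaaaa[q1]□ (head 5)
Step 6: Xaaaa#[q2]□ (head 6)
Step 7: Xaaaa[q3]#a (head 5)
Step 8: Xaaa[q3]a#a (head 4)
Step 9: Xaa[q3]aa#a (head 3)
Step 10: Xa[q3]aaa#a (head 2)
Step 11: X[q3]aaaa#a (head 1)
Step 12: [q3]Xaaaa#a (head 0)
Step 13: a[q0]aaaa#a (head 1)
Step 14: aX[q1]aaa#a (head 2)
Step 15: aXa[q1]aa#a (head 3)
Step 16: aXaa[q1]a#a (head 4)
Step 17: aXaaa[q1]#a (head 5)
Step 18: aXaaa#[q2]a (head 6)
Step 19: aXaaa#a[q2]□ (head 7)
Step 20: aXaaa#[q3]aa (head 6)
Step 21: aXaaa[q3]#aa (head 5)
Step 22: aXaa[q3]a#aa (head 4)
Step 23: aXa[q3]aa#aa (head 3)
Step 24: aX[q3]aaa#aa (head 2)
Step 25: a[q3]Xaaa#aa (head 1)
Step 26: aa[q0]aaa#aa (head 2)
Step 27: aaX[q1]aa#aa (head 3)
Step 28: aaXa[q1]a#aa (head 4)
Step 29: aaXaa[q1]#aa (head 5)
Step 30: aaXaa#[q2]aa (head 6)
Step 31: aaXaa#a[q2]a (head 7)
Step 32: aaXaa#aa[q2]□ (head 8)
Step 33: aaXaa#a[q3]aa (head 7)
Step 34: aaXaa#[q3]aaa (head 6)
Step 35: aaXaa[q3]#aaa (head 5)
Step 36: aaXa[q3]a#aaa (head 4)
Step 37: aaX[q3]aa#aaa (head 3)
Step 38: aa[q3]Xaa#aaa (head 2)
Step 39: aaa[q0]aa#aaa (head 3)
Step 40: aaaX[q1]a#aaa (head 4)
Step 41: aaaXa[q1]#aaa (head 5)
Step 42: aaaXa#[q2]aaa (head 6)
Step 43: aaaXa#a[q2]aa (head 7)
Step 44: aaaXa#aa[q2]a (head 8)
Step 45: aaaXa#aaa[q2]□ (head 9)
Step 46: aaaXa#aa[q3]aa (head 8)
Step 47: aaaXa#a[q3]aaa (head 7)
Step 48: aaaXa#[q3]aaaa (head 6)
Step 49: aaaXa[q3]#aaaa (head 5)
Step 50: aaaX[q3]a#aaaa (head 4)
Step 51: aaa[q3]Xa#aaaa (head 3)
Step 52: aaaa[q0]a#aaaa (head 4)
Step 53: aaaaX[q1]#aaaa (head 5)
Step 54: aaaaX#[q2]aaaa (head 6)
Step 55: aaaaX#a[q2]aaa (head 7)
Step 56: aaaaX#aa[q2]aa (head 8)
Step 57: aaaaX#aaa[q2]a (head 9)
Step 58: aaaaX#aaaa[q2]□ (head 10)
Step 59: aaaaX#aaa[q3]aa (head 9)
Step 60: aaaaX#aa[q3]aaa (head 8)
Step 61: aaaaX#a[q3]aaaa (head 7)
Step 62: aaaaX#[q3]aaaaa (head 6)
Step 63: aaaaX[q3]#aaaaa (head 5)
Step 64: aaaa[q3]X#aaaaa (head 4)
Step 65: aaaaa[q0]#aaaaa (head 5)
Step 66: aaaaa#[q3]aaaaa (head 6)
Step 67: aaaaa[q3]#aaaaa (head 5)
Step 68: aaaa[q3]a#aaaaa (head 4)
Step 69: aaa[q3]aa#aaaaa (head 3)
Step 70: aa[q3]aaa#aaaaa (head 2)
Step 71: a[q3]aaaa#aaaaa (head 1)
Step 72: [q3]aaaaa#aaaaa (head 0)
Step 73: [q3]□aaaaa#aaaaa (head -1)
Step 74: □[qA]aaaaa#aaaaa (head 0)
The machine is in qA, so it halts and accepts.
It halts after 74 steps.

Final answer: Yes - halts after 74 steps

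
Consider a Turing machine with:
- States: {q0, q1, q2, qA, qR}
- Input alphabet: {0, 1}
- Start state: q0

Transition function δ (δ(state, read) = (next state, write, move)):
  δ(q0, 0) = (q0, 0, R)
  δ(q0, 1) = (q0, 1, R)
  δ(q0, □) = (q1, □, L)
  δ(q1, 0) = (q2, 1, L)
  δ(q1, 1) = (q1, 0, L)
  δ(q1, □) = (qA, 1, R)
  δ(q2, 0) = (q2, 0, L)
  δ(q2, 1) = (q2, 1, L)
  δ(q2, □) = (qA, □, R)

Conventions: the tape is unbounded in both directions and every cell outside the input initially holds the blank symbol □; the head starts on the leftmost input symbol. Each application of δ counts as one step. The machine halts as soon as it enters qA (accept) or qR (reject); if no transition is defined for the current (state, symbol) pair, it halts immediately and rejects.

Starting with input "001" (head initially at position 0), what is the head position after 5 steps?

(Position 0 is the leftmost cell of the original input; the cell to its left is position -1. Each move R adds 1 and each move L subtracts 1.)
Step 0: [q0]001 (head at position 0)
Step 1: δ(q0, 0) = (q0, 0, R)  ⊢  0[q0]01 (head at position 1)
Step 2: δ(q0, 0) = (q0, 0, R)  ⊢  00[q0]1 (head at position 2)
Step 3: δ(q0, 1) = (q0, 1, R)  ⊢  001[q0]□ (head at position 3)
Step 4: δ(q0, □) = (q1, □, L)  ⊢  00[q1]1□ (head at position 2)
Step 5: δ(q1, 1) = (q1, 0, L)  ⊢  0[q1]00□ (head at position 1)
Head position after 5 steps: 1

Final answer: Position 1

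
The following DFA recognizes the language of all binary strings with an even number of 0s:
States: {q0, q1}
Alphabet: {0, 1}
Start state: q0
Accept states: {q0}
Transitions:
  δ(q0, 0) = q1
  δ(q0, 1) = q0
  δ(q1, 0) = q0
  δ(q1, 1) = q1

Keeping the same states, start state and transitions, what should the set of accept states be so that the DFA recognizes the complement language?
The DFA is complete (every state has a transition on every symbol), so the complement
is recognized by the same DFA with accepting and non-accepting states swapped.
Original accept states: {q0}
Complement accept states = All states - Original accept states
= {q0, q1} - {q0}
= {q1}
Complement language: strings with an ODD number of 0s

Final answer: {q1}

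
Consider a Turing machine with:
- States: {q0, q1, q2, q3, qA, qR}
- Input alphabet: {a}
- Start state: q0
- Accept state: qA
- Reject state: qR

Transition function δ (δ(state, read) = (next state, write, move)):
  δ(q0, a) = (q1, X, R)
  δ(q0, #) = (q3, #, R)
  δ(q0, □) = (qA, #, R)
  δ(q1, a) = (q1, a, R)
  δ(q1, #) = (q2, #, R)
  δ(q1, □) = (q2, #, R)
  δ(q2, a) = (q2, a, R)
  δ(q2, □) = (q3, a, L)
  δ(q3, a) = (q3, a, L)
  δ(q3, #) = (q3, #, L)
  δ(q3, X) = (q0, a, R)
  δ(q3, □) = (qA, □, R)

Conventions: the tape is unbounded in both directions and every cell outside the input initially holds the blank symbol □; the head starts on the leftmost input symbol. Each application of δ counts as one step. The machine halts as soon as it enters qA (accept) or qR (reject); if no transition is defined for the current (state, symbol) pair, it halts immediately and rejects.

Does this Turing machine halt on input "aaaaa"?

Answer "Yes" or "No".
Trace (configuration after each step, as tape_left[state]tape_right with head position):
Step 0: [q0]aaaaa (head at position 0)
Step 1: X[q1]aaaa (head 1)
Step 2: Xa[q1]aaa (head 2)
Step 3: Xaa[q1]aa (head 3)
Step 4: Xaaa[q1]a (head 4)
Step 5: Xaaaa[q1]□ (head 5)
Step 6: Xaaaa#[q2]□ (head 6)
Step 7: Xaaaa[q3]#a (head 5)
Step 8: Xaaa[q3]a#a (head 4)
Step 9: Xaa[q3]aa#a (head 3)
Step 10: Xa[q3]aaa#a (head 2)
Step 11: X[q3]aaaa#a (head 1)
Step 12: [q3]Xaaaa#a (head 0)
Step 13: a[q0]aaaa#a (head 1)
Step 14: aX[q1]aaa#a (head 2)
Step 15: aXa[q1]aa#a (head 3)
Step 16: aXaa[q1]a#a (head 4)
Step 17: aXaaa[q1]#a (head 5)
Step 18: aXaaa#[q2]a (head 6)
Step 19: aXaaa#a[q2]□ (head 7)
Step 20: aXaaa#[q3]aa (head 6)
Step 21: aXaaa[q3]#aa (head 5)
Step 22: aXaa[q3]a#aa (head 4)
Step 23: aXa[q3]aa#aa (head 3)
Step 24: aX[q3]aaa#aa (head 2)
Step 25: a[q3]Xaaa#aa (head 1)
Step 26: aa[q0]aaa#aa (head 2)
Step 27: aaX[q1]aa#aa (head 3)
Step 28: aaXa[q1]a#aa (head 4)
Step 29: aaXaa[q1]#aa (head 5)
Step 30: aaXaa#[q2]aa (head 6)
Step 31: aaXaa#a[q2]a (head 7)
Step 32: aaXaa#aa[q2]□ (head 8)
Step 33: aaXaa#a[q3]aa (head 7)
Step 34: aaXaa#[q3]aaa (head 6)
Step 35: aaXaa[q3]#aaa (head 5)
Step 36: aaXa[q3]a#aaa (head 4)
Step 37: aaX[q3]aa#aaa (head 3)
Step 38: aa[q3]Xaa#aaa (head 2)
Step 39: aaa[q0]aa#aaa (head 3)
Step 40: aaaX[q1]a#aaa (head 4)
Step 41: aaaXa[q1]#aaa (head 5)
Step 42: aaaXa#[q2]aaa (head 6)
Step 43: aaaXa#a[q2]aa (head 7)
Step 44: aaaXa#aa[q2]a (head 8)
Step 45: aaaXa#aaa[q2]□ (head 9)
Step 46: aaaXa#aa[q3]aa (head 8)
Step 47: aaaXa#a[q3]aaa (head 7)
Step 48: aaaXa#[q3]aaaa (head 6)
Step 49: aaaXa[q3]#aaaa (head 5)
Step 50: aaaX[q3]a#aaaa (head 4)
Step 51: aaa[q3]Xa#aaaa (head 3)
Step 52: aaaa[q0]a#aaaa (head 4)
Step 53: aaaaX[q1]#aaaa (head 5)
Step 54: aaaaX#[q2]aaaa (head 6)
Step 55: aaaaX#a[q2]aaa (head 7)
Step 56: aaaaX#aa[q2]aa (head 8)
Step 57: aaaaX#aaa[q2]a (head 9)
Step 58: aaaaX#aaaa[q2]□ (head 10)
Step 59: aaaaX#aaa[q3]aa (head 9)
Step 60: aaaaX#aa[q3]aaa (head 8)
Step 61: aaaaX#a[q3]aaaa (head 7)
Step 62: aaaaX#[q3]aaaaa (head 6)
Step 63: aaaaX[q3]#aaaaa (head 5)
Step 64: aaaa[q3]X#aaaaa (head 4)
Step 65: aaaaa[q0]#aaaaa (head 5)
Step 66: aaaaa#[q3]aaaaa (head 6)
Step 67: aaaaa[q3]#aaaaa (head 5)
Step 68: aaaa[q3]a#aaaaa (head 4)
Step 69: aaa[q3]aa#aaaaa (head 3)
Step 70: aa[q3]aaa#aaaaa (head 2)
Step 71: a[q3]aaaa#aaaaa (head 1)
Step 72: [q3]aaaaa#aaaaa (head 0)
Step 73: [q3]□aaaaa#aaaaa (head -1)
Step 74: □[qA]aaaaa#aaaaa (head 0)
The machine is in qA, so it halts and accepts.
It halts after 74 steps.

Final answer: Yes - halts after 74 steps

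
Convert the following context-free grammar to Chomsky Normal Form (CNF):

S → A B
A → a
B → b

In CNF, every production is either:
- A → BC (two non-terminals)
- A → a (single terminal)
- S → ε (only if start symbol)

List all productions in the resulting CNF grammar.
The grammar has no ε-productions or unit productions to eliminate.
S → A B is already in CNF (two non-terminals) – keep it.
A → a is already in CNF (single terminal) – keep it.
B → b is already in CNF (single terminal) – keep it.
Resulting CNF grammar (3 productions): A → a; B → b; S → A B

Final answer: A → a; B → b; S → A B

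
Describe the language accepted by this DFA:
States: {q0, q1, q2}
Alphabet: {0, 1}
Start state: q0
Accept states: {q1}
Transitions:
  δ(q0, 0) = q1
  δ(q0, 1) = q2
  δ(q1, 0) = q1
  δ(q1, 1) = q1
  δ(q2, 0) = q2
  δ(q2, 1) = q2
Analyzing the DFA structure:
Start state: q0
Accept states: {q1}
Interpreting what each state remembers (checking against the transitions):
  q0: nothing has been read yet
  q1: the first symbol was 0
  q2: the first symbol was 1 (trap state)
  δ(q0, 0): in q0 (nothing has been read yet), after reading 0 we have: the first symbol was 0 → q1
  δ(q0, 1): in q0 (nothing has been read yet), after reading 1 we have: the first symbol was 1 (trap state) → q2
  δ(q1, 0): in q1 (the first symbol was 0), after reading 0 we have: the first symbol was 0 → q1
  δ(q1, 1): in q1 (the first symbol was 0), after reading 1 we have: the first symbol was 0 → q1
  δ(q2, 0): in q2 (the first symbol was 1 (trap state)), after reading 0 we have: the first symbol was 1 (trap state) → q2
  δ(q2, 1): in q2 (the first symbol was 1 (trap state)), after reading 1 we have: the first symbol was 1 (trap state) → q2
A string is accepted iff it ends in {q1}, i.e. the first symbol was 0.
Language: All binary strings starting with 0

Final answer: All binary strings starting with 0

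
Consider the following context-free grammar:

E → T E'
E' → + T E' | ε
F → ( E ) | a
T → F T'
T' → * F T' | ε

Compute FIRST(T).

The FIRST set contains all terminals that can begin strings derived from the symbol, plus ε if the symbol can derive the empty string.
FIRST(F): F → ( E ) contributes '(' and F → a contributes 'a', so FIRST(F) = {(, a}. F is not nullable.
FIRST(T): T → F T' begins with F, and F is not nullable, so FIRST(T) = FIRST(F) = {(, a}.

Final answer: {(, a}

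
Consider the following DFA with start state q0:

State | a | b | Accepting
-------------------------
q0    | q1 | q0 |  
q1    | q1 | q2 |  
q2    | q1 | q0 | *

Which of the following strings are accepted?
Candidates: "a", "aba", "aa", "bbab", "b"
"a": q0 → q1; q1 is not accepting → rejected
"aba": q0 → q1 → q2 → q1; q1 is not accepting → rejected
"aa": q0 → q1 → q1; q1 is not accepting → rejected
"bbab": q0 → q0 → q0 → q1 → q2; q2 is accepting → accepted
"b": q0 → q0; q0 is not accepting → rejected

Final answer: "bbab"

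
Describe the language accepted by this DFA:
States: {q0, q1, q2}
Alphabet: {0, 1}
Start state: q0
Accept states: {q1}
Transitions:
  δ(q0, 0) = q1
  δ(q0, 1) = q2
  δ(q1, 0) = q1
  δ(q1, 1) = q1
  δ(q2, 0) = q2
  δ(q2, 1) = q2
Analyzing the DFA structure:
Start state: q0
Accept states: {q1}
Interpreting what each state remembers (checking against the transitions):
  q0: nothing has been read yet
  q1: the first symbol was 0
  q2: the first symbol was 1 (trap state)
  δ(q0, 0): in q0 (nothing has been read yet), after reading 0 we have: the first symbol was 0 → q1
  δ(q0, 1): in q0 (nothing has been read yet), after reading 1 we have: the first symbol was 1 (trap state) → q2
  δ(q1, 0): in q1 (the first symbol was 0), after reading 0 we have: the first symbol was 0 → q1
  δ(q1, 1): in q1 (the first symbol was 0), after reading 1 we have: the first symbol was 0 → q1
  δ(q2, 0): in q2 (the first symbol was 1 (trap state)), after reading 0 we have: the first symbol was 1 (trap state) → q2
  δ(q2, 1): in q2 (the first symbol was 1 (trap state)), after reading 1 we have: the first symbol was 1 (trap state) → q2
A string is accepted iff it ends in {q1}, i.e. the first symbol was 0.
Language: All binary strings starting with 0

Final answer: All binary strings starting with 0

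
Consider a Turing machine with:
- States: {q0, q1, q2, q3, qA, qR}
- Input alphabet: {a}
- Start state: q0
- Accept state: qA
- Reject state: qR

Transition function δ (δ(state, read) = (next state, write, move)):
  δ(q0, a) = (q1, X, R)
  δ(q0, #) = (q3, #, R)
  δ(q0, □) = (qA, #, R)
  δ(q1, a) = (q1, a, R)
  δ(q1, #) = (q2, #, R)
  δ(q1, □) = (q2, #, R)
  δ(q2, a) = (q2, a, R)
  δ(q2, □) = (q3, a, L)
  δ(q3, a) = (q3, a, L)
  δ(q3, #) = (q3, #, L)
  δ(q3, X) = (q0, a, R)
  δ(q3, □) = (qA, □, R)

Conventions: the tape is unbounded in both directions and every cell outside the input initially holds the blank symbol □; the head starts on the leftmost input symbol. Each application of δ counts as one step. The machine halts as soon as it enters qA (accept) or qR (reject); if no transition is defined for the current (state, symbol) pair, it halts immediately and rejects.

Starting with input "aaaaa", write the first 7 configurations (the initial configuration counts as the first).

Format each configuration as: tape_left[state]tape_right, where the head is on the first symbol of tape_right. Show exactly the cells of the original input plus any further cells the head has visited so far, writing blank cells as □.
Step 0: [q0]aaaaa (head at position 0)
Step 1: δ(q0, a) = (q1, X, R)  ⊢  X[q1]aaaa (head at position 1)
Step 2: δ(q1, a) = (q1, a, R)  ⊢  Xa[q1]aaa (head at position 2)
Step 3: δ(q1, a) = (q1, a, R)  ⊢  Xaa[q1]aa (head at position 3)
Step 4: δ(q1, a) = (q1, a, R)  ⊢  Xaaa[q1]a (head at position 4)
Step 5: δ(q1, a) = (q1, a, R)  ⊢  Xaaaa[q1]□ (head at position 5)
Step 6: δ(q1, □) = (q2, #, R)  ⊢  Xaaaa#[q2]□ (head at position 6)

Final answer: [q0]aaaaa ⊢ X[q1]aaaa ⊢ Xa[q1]aaa ⊢ Xaa[q1]aa ⊢ Xaaa[q1]a ⊢ Xaaaa[q1]□ ⊢ Xaaaa#[q2]□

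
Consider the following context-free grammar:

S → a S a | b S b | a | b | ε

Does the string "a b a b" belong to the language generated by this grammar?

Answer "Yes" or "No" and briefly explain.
Every production places the same symbol at both ends (or yields a single symbol / ε), so every derived string is a palindrome. a b a b reversed is b a b a ≠ a b a b, so it is not a palindrome and cannot be derived (already the first step fails: the string starts with a but ends with b, so neither S → a S a nor S → b S b fits).

Final answer: No - no valid derivation exists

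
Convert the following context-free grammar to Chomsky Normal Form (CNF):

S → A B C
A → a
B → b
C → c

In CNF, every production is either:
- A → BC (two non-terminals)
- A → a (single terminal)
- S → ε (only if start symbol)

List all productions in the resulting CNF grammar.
The grammar has no ε-productions or unit productions to eliminate.
A → a is already in CNF (single terminal) – keep it.
B → b is already in CNF (single terminal) – keep it.
C → c is already in CNF (single terminal) – keep it.
S → A B C has 3 symbols on the right: break it into binary productions S → A X0, X0 → B C.
Resulting CNF grammar (5 productions): A → a; B → b; C → c; S → A X0; X0 → B C

Final answer: A → a; B → b; C → c; S → A X0; X0 → B C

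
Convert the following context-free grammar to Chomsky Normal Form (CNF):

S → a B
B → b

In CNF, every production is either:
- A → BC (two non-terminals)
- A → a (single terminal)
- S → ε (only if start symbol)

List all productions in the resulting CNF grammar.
The grammar has no ε-productions or unit productions to eliminate.
S → a B has terminal a in a right-hand side of length ≥ 2: introduce T_a → a and use T_a in place of a.
B → b is already in CNF (single terminal) – keep it.
S → a B becomes S → T_a B.
Resulting CNF grammar (3 productions): T_a → a; B → b; S → T_a B

Final answer: T_a → a; B → b; S → T_a B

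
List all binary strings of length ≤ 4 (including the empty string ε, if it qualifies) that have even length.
Checking every binary string of length 0 to 4:
  Length 0: accepted: ε | rejected: (none)
  Length 1: accepted: (none) | rejected: 0, 1
  Length 2: accepted: 00, 01, 10, 11 | rejected: (none)
  Length 3: accepted: (none) | rejected: 000, 001, 010, 011, 100, 101, 110, 111
  Length 4: accepted: 0000, 0001, 0010, 0011, 0100, 0101, 0110, 0111, 1000, 1001, 1010, 1011, 1100, 1101, 1110, 1111 | rejected: (none)
Total: 21 string(s).

Final answer: ε, 00, 01, 10, 11, 0000, 0001, 0010, 0011, 0100, 0101, 0110, 0111, 1000, 1001, 1010, 1011, 1100, 1101, 1110, 1111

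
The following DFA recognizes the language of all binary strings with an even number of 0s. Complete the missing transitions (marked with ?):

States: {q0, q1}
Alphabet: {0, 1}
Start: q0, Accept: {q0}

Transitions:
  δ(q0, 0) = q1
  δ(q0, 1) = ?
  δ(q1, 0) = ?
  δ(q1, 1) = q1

What each state remembers (consistent with the given transitions and accept states):
  q0: an even number of 0s has been read so far
  q1: an odd number of 0s has been read so far
Filling in the missing entries:
  δ(q0, 1): in q0 (an even number of 0s has been read so far), after reading 1 we have: an even number of 0s has been read so far → q0
  δ(q1, 0): in q1 (an odd number of 0s has been read so far), after reading 0 we have: an even number of 0s has been read so far → q0

Final answer: δ(q0, 1) = q0; δ(q1, 0) = q0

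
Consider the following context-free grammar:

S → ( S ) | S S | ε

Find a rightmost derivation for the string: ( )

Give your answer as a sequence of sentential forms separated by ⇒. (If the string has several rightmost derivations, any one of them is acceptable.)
Start with S.
Step 1: the rightmost non-terminal is S; apply S → ( S ):  ( S )
Step 2: the rightmost non-terminal is S; apply S → ε:  ( )

Final answer: S ⇒ ( S ) ⇒ ( )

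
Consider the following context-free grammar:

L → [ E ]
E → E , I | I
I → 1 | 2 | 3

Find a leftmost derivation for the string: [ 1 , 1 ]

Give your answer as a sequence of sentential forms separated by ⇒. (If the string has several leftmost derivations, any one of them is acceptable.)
Start with L.
Step 1: the leftmost non-terminal is L; apply L → [ E ]:  [ E ]
Step 2: the leftmost non-terminal is E; apply E → E , I:  [ E , I ]
Step 3: the leftmost non-terminal is E; apply E → I:  [ I , I ]
Step 4: the leftmost non-terminal is I; apply I → 1:  [ 1 , I ]
Step 5: the leftmost non-terminal is I; apply I → 1:  [ 1 , 1 ]

Final answer: L ⇒ [ E ] ⇒ [ E , I ] ⇒ [ I , I ] ⇒ [ 1 , I ] ⇒ [ 1 , 1 ]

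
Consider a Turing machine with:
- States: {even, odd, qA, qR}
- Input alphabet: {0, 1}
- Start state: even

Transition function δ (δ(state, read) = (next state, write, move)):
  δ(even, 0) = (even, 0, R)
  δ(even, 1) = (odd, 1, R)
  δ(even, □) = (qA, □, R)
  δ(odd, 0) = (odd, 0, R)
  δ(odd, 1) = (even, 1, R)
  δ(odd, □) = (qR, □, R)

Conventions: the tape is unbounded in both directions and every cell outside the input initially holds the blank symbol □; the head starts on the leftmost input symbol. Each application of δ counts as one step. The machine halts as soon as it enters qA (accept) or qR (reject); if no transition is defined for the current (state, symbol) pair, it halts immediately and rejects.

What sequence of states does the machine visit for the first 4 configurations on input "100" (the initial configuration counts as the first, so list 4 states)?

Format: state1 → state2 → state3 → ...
Step 0: [even]100 (head at position 0)
Step 1: δ(even, 1) = (odd, 1, R)  ⊢  1[odd]00 (head at position 1)
Step 2: δ(odd, 0) = (odd, 0, R)  ⊢  10[odd]0 (head at position 2)
Step 3: δ(odd, 0) = (odd, 0, R)  ⊢  100[odd]□ (head at position 3)
Reading off the states of these 4 configurations: even → odd → odd → odd

Final answer: even → odd → odd → odd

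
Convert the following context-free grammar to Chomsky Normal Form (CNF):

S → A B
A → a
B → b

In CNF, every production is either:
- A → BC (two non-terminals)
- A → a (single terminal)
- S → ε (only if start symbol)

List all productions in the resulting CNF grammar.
The grammar has no ε-productions or unit productions to eliminate.
S → A B is already in CNF (two non-terminals) – keep it.
A → a is already in CNF (single terminal) – keep it.
B → b is already in CNF (single terminal) – keep it.
Resulting CNF grammar (3 productions): A → a; B → b; S → A B

Final answer: A → a; B → b; S → A B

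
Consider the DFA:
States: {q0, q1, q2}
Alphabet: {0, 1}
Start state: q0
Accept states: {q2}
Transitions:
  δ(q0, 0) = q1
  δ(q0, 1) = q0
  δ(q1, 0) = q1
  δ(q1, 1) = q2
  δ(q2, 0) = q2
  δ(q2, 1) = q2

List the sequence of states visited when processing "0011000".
Starting at q0
Read '0': q0 -> q1
Read '0': q1 -> q1
Read '1': q1 -> q2
Read '1': q2 -> q2
Read '0': q2 -> q2
Read '0': q2 -> q2
Read '0': q2 -> q2

Final answer: q0 -> q1 -> q1 -> q2 -> q2 -> q2 -> q2 -> q2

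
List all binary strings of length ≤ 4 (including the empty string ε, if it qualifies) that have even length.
Checking every binary string of length 0 to 4:
  Length 0: accepted: ε | rejected: (none)
  Length 1: accepted: (none) | rejected: 0, 1
  Length 2: accepted: 00, 01, 10, 11 | rejected: (none)
  Length 3: accepted: (none) | rejected: 000, 001, 010, 011, 100, 101, 110, 111
  Length 4: accepted: 0000, 0001, 0010, 0011, 0100, 0101, 0110, 0111, 1000, 1001, 1010, 1011, 1100, 1101, 1110, 1111 | rejected: (none)
Total: 21 string(s).

Final answer: ε, 00, 01, 10, 11, 0000, 0001, 0010, 0011, 0100, 0101, 0110, 0111, 1000, 1001, 1010, 1011, 1100, 1101, 1110, 1111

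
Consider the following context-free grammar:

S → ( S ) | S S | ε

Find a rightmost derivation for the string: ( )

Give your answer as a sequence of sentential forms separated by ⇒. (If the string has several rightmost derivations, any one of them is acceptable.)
Start with S.
Step 1: the rightmost non-terminal is S; apply S → ( S ):  ( S )
Step 2: the rightmost non-terminal is S; apply S → ε:  ( )

Final answer: S ⇒ ( S ) ⇒ ( )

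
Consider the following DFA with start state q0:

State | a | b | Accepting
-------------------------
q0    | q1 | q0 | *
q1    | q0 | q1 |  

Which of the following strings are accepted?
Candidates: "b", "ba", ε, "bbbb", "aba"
"b": q0 → q0; q0 is accepting → accepted
"ba": q0 → q0 → q1; q1 is not accepting → rejected
ε: q0; q0 is accepting → accepted
"bbbb": q0 → q0 → q0 → q0 → q0; q0 is accepting → accepted
"aba": q0 → q1 → q1 → q0; q0 is accepting → accepted

Final answer: "b", ε, "bbbb", "aba"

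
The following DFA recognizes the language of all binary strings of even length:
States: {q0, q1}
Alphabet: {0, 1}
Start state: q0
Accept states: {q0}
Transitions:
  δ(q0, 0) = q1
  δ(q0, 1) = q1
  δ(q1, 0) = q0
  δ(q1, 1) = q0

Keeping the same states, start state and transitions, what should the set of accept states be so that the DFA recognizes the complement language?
The DFA is complete (every state has a transition on every symbol), so the complement
is recognized by the same DFA with accepting and non-accepting states swapped.
Original accept states: {q0}
Complement accept states = All states - Original accept states
= {q0, q1} - {q0}
= {q1}
Complement language: strings of ODD length

Final answer: {q1}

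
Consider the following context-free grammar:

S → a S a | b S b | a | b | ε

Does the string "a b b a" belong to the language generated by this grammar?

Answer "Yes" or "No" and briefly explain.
A derivation exists: S ⇒ a S a ⇒ a b S b a ⇒ a b b a (using S → a S a, S → b S b, then S → ε).

Final answer: Yes - a valid derivation exists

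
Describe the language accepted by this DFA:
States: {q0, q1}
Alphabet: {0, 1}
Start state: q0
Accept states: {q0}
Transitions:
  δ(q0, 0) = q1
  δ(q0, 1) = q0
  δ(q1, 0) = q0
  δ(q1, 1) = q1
Analyzing the DFA structure:
Start state: q0
Accept states: {q0}
Interpreting what each state remembers (checking against the transitions):
  q0: an even number of 0s has been read so far
  q1: an odd number of 0s has been read so far
  δ(q0, 0): in q0 (an even number of 0s has been read so far), after reading 0 we have: an odd number of 0s has been read so far → q1
  δ(q0, 1): in q0 (an even number of 0s has been read so far), after reading 1 we have: an even number of 0s has been read so far → q0
  δ(q1, 0): in q1 (an odd number of 0s has been read so far), after reading 0 we have: an even number of 0s has been read so far → q0
  δ(q1, 1): in q1 (an odd number of 0s has been read so far), after reading 1 we have: an odd number of 0s has been read so far → q1
A string is accepted iff it ends in {q0}, i.e. an even number of 0s has been read so far.
Language: All binary strings with an even number of 0s

Final answer: All binary strings with an even number of 0s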